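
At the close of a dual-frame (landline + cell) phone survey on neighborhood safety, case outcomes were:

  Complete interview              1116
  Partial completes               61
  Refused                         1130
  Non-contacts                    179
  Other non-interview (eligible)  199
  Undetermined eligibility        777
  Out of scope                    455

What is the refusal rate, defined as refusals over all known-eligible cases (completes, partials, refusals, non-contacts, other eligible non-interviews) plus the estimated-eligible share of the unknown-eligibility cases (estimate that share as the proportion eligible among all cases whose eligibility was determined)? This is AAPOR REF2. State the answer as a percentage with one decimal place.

Num = 1130
Known eligible = 1116 + 61 + 1130 + 179 + 199 = 2685
e = 2685 / (2685 + 455) = 2685 / 3140 = 0.8551
Eligible share of unknowns = 0.8551 × 777 = 664.41
Denom = 2685 + 664.41 = 3349.41
REF2 = 1130 / 3349.41 = 0.3374

33.7%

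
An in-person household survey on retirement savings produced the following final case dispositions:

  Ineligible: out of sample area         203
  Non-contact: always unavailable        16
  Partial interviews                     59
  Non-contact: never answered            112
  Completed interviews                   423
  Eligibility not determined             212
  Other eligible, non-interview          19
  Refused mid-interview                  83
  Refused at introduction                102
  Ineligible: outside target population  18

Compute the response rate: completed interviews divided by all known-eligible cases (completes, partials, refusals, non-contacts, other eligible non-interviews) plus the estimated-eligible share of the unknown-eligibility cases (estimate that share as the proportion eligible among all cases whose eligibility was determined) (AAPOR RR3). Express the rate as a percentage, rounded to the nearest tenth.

43.1%

Declined to participate = 102 + 83 = 185
No contact after all attempts = 112 + 16 = 128
Out of scope = 18 + 203 = 221
Num → 423
Eligible (known) → 423 + 59 + 185 + 128 + 19 = 814
e = 814 / (814 + 221) = 814 / 1035 = 0.7865
Estimated eligible among unknowns → 0.7865 × 212 = 166.74
Base → 814 + 166.74 = 980.74
RR3 = 423 / 980.74 = 0.4313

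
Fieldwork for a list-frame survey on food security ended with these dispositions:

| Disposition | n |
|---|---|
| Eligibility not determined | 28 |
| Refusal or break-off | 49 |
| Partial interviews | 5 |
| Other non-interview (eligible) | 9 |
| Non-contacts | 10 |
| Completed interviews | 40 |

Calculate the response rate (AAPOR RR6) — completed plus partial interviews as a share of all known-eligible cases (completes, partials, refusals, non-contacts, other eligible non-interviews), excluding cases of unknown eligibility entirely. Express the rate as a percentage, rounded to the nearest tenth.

Numerator = 40 + 5 = 45
Denom = 40 + 5 + 49 + 10 + 9 = 113
RR6 = 45 / 113 = 0.3982

39.8%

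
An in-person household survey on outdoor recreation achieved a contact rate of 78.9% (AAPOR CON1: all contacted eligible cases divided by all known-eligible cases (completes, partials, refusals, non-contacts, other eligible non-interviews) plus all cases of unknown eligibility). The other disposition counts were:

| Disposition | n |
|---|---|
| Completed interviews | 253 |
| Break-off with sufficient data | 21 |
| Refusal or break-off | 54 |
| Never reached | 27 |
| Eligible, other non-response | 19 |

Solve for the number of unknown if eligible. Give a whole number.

66

Top = 253 + 21 + 54 + 19 = 347
CON1 = 347 / D = 0.789
D = 347 / 0.789 = 439.8
Other denominator terms total 374
unknown if eligible = 439.8 − 374 ≈ 66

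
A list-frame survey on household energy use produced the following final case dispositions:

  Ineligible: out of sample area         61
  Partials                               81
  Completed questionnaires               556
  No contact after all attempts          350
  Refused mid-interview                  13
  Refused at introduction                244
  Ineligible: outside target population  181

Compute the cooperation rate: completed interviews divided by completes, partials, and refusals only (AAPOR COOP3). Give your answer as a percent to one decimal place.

62.2%

Refusal or break-off = 244 + 13 = 257
Screened out, ineligible = 181 + 61 = 242
Numerator → 556
Denominator → 556 + 81 + 257 = 894
COOP3 = 556 / 894 = 0.6219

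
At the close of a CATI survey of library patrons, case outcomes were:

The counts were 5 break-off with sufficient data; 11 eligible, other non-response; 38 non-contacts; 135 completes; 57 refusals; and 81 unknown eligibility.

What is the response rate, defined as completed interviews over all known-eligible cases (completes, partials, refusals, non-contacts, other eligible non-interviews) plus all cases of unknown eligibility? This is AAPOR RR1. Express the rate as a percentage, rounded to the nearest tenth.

Num: 135
Denom: 135 + 5 + 57 + 38 + 11 + 81 = 327
RR1 = 135 / 327 = 0.4128

41.3%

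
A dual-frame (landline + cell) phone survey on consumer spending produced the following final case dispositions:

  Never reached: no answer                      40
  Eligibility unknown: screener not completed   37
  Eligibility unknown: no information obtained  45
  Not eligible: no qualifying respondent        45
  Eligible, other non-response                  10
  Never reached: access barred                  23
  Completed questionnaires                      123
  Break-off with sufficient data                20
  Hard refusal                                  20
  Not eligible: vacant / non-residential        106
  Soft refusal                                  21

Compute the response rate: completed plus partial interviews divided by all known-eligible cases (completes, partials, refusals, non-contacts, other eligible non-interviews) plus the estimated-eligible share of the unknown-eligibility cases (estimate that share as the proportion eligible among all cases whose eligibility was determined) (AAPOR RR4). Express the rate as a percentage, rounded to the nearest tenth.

46.3%

Refused = 20 + 21 = 41
Never reached = 40 + 23 = 63
Unknown if eligible = 37 + 45 = 82
Out of scope = 45 + 106 = 151
Num = 123 + 20 = 143
Known eligible = 123 + 20 + 41 + 63 + 10 = 257
e = 257 / (257 + 151) = 257 / 408 = 0.6299
e × U = 0.6299 × 82 = 51.65
Denom = 257 + 51.65 = 308.65
RR4 = 143 / 308.65 = 0.4633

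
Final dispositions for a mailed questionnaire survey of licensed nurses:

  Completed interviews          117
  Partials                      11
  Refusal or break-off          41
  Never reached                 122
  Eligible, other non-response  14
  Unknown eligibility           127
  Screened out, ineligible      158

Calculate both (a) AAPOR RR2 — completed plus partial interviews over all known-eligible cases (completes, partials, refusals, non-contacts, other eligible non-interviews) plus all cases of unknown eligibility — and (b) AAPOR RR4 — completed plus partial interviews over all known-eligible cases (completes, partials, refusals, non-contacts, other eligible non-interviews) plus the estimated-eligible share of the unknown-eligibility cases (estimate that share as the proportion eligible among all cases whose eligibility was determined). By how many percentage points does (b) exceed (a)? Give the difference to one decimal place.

3.3

Top → 117 + 11 = 128
Denominator → 117 + 11 + 41 + 122 + 14 + 127 = 432
RR2 = 128 / 432 = 0.2963
Eligible (known) → 117 + 11 + 41 + 122 + 14 = 305
e = 305 / (305 + 158) = 305 / 463 = 0.6587
Estimated eligible among unknowns → 0.6587 × 127 = 83.65
Denominator → 305 + 83.65 = 388.65
RR4 = 128 / 388.65 = 0.3293
Difference = 32.93 − 29.63 = 3.30 percentage points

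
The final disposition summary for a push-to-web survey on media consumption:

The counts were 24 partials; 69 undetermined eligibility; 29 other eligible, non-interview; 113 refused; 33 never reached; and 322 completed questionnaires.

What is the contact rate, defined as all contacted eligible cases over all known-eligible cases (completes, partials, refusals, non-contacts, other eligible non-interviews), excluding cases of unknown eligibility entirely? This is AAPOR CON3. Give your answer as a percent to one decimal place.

Numerator → 322 + 24 + 113 + 29 = 488
Denominator → 322 + 24 + 113 + 33 + 29 = 521
CON3 = 488 / 521 = 0.9367

93.7%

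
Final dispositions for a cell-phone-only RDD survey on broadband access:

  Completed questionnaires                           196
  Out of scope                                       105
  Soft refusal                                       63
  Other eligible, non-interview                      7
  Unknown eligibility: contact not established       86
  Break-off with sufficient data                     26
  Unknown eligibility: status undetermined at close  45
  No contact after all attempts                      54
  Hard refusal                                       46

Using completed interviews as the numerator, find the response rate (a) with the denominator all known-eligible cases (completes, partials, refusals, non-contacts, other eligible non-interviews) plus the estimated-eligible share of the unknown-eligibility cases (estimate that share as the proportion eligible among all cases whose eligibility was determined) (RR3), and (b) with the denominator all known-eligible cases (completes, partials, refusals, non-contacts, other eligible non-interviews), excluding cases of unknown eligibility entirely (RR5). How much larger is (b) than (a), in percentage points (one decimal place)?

Refusal or break-off = 46 + 63 = 109
Unknown if eligible = 86 + 45 = 131
Numerator = 196
Known eligible = 196 + 26 + 109 + 54 + 7 = 392
e = 392 / (392 + 105) = 392 / 497 = 0.7887
Eligible share of unknowns = 0.7887 × 131 = 103.32
Base = 392 + 103.32 = 495.32
RR3 = 196 / 495.32 = 0.3957
Base = 196 + 26 + 109 + 54 + 7 = 392
RR5 = 196 / 392 = 0.5000
Difference = 50.00 − 39.57 = 10.43 percentage points

10.4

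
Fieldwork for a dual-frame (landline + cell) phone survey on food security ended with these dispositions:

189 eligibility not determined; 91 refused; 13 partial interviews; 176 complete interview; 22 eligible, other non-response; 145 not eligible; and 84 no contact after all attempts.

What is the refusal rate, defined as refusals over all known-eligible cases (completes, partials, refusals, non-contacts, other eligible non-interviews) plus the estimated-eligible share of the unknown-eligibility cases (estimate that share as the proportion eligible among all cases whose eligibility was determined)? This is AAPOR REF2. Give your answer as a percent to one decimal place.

17.4%

Numerator → 91
Known eligible → 176 + 13 + 91 + 84 + 22 = 386
e = 386 / (386 + 145) = 386 / 531 = 0.7269
e × U → 0.7269 × 189 = 137.38
Base → 386 + 137.38 = 523.38
REF2 = 91 / 523.38 = 0.1739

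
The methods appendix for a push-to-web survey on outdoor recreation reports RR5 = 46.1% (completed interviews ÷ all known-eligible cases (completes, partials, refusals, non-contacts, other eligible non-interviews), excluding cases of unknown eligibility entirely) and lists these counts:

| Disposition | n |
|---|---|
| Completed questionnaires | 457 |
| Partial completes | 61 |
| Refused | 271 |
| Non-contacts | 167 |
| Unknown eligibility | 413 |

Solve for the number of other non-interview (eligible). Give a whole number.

35

RR5 = 457 / D = 0.461
D = 457 / 0.461 = 991.3
Other denominator terms total 956
other non-interview (eligible) = 991.3 − 956 ≈ 35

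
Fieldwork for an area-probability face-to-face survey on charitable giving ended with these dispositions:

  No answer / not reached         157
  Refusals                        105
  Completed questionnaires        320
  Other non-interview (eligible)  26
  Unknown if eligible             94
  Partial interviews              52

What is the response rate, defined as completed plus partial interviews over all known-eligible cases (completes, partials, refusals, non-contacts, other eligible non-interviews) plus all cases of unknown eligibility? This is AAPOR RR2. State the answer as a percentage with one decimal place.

Numerator = 320 + 52 = 372
Denom = 320 + 52 + 105 + 157 + 26 + 94 = 754
RR2 = 372 / 754 = 0.4934

49.3%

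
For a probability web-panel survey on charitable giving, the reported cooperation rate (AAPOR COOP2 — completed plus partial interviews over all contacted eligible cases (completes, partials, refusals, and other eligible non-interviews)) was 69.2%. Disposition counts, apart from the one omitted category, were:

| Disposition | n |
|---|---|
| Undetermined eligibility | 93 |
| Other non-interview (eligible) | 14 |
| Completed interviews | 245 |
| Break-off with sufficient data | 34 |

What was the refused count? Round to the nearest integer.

Num → 245 + 34 = 279
COOP2 = 279 / D = 0.692
D = 279 / 0.692 = 403.2
Remaining denominator categories sum to 293
refused = 403.2 − 293 ≈ 110

110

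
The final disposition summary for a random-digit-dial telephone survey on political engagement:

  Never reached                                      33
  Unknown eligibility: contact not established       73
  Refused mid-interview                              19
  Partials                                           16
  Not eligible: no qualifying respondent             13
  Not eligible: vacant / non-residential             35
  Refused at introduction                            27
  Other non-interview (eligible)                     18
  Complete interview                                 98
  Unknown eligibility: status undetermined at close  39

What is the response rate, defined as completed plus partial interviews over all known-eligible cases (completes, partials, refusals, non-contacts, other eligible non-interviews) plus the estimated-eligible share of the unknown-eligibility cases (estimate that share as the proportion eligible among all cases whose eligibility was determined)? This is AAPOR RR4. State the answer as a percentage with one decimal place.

37.7%

Declined to participate = 27 + 19 = 46
Eligibility not determined = 73 + 39 = 112
Out of scope = 13 + 35 = 48
Top → 98 + 16 = 114
Eligible (known) → 98 + 16 + 46 + 33 + 18 = 211
e = 211 / (211 + 48) = 211 / 259 = 0.8147
Eligible share of unknowns → 0.8147 × 112 = 91.25
Denominator → 211 + 91.25 = 302.25
RR4 = 114 / 302.25 = 0.3772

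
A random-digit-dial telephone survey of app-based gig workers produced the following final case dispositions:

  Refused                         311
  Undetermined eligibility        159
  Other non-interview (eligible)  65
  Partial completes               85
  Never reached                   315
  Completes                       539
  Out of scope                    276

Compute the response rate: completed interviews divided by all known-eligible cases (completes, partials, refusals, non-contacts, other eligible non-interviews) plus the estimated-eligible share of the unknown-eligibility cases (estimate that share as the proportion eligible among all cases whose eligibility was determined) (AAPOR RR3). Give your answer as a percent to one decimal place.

37.3%

Num = 539
Known eligible = 539 + 85 + 311 + 315 + 65 = 1315
e = 1315 / (1315 + 276) = 1315 / 1591 = 0.8265
e × U = 0.8265 × 159 = 131.41
Denom = 1315 + 131.41 = 1446.41
RR3 = 539 / 1446.41 = 0.3726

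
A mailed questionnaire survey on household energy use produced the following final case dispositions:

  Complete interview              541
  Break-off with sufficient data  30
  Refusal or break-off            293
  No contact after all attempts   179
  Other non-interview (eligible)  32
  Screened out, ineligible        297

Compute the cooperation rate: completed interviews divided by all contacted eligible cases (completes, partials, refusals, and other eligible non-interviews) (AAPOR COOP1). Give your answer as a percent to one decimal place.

60.4%

Numerator: 541
Base: 541 + 30 + 293 + 32 = 896
COOP1 = 541 / 896 = 0.6038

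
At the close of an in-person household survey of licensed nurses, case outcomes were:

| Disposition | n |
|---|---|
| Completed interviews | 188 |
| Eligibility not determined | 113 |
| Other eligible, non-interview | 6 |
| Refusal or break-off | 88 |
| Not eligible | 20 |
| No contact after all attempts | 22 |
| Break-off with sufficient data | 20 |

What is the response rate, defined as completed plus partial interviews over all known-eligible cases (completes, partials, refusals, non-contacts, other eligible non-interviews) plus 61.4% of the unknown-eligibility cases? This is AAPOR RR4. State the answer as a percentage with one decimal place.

Top: 188 + 20 = 208
Determined eligible: 188 + 20 + 88 + 22 + 6 = 324
e × U: 0.6140 × 113 = 69.38
Denom: 324 + 69.38 = 393.38
RR4 = 208 / 393.38 = 0.5288

52.9%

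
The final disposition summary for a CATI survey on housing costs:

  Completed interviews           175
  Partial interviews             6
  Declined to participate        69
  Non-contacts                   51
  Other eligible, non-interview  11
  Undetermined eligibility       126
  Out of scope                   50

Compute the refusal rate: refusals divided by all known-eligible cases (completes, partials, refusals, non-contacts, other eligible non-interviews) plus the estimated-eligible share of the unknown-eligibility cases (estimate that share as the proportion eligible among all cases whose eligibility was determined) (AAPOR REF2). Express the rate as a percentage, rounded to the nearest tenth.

Top = 69
Determined eligible = 175 + 6 + 69 + 51 + 11 = 312
e = 312 / (312 + 50) = 312 / 362 = 0.8619
Eligible share of unknowns = 0.8619 × 126 = 108.60
Denominator = 312 + 108.60 = 420.60
REF2 = 69 / 420.60 = 0.1641

16.4%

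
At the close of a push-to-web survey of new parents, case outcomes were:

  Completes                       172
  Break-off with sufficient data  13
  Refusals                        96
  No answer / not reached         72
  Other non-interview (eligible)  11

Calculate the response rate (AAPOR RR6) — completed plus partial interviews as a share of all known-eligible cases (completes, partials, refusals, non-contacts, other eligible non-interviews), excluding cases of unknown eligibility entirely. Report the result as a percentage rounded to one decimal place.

50.8%

Top: 172 + 13 = 185
Base: 172 + 13 + 96 + 72 + 11 = 364
RR6 = 185 / 364 = 0.5082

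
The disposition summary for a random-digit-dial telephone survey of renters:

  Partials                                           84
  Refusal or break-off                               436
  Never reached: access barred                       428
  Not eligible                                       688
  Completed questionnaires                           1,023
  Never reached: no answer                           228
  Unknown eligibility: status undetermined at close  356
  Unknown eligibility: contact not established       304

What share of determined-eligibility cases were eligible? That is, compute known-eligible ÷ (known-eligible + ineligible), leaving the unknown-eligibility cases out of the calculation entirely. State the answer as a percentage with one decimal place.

76.2%

Never reached = 228 + 428 = 656
Unknown eligibility = 304 + 356 = 660
Known eligible → 1023 + 84 + 436 + 656 = 2199
e = 2199 / (2199 + 688) = 2199 / 2887 = 0.7617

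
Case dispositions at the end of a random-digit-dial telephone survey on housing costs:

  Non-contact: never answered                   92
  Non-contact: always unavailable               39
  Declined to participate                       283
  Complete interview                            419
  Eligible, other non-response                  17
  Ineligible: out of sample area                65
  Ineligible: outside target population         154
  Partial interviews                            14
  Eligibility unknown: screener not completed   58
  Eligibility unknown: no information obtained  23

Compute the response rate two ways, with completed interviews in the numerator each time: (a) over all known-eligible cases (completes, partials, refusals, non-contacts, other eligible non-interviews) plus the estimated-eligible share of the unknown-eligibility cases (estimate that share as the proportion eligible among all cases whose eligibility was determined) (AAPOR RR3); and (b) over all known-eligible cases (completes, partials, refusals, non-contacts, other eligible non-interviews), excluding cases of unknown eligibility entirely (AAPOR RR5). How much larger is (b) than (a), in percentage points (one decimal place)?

Non-contacts = 92 + 39 = 131
Undetermined eligibility = 58 + 23 = 81
Not eligible = 154 + 65 = 219
Numerator = 419
Known eligible = 419 + 14 + 283 + 131 + 17 = 864
e = 864 / (864 + 219) = 864 / 1083 = 0.7978
Estimated eligible among unknowns = 0.7978 × 81 = 64.62
Base = 864 + 64.62 = 928.62
RR3 = 419 / 928.62 = 0.4512
Base = 419 + 14 + 283 + 131 + 17 = 864
RR5 = 419 / 864 = 0.4850
Difference = 48.50 − 45.12 = 3.38 percentage points

3.4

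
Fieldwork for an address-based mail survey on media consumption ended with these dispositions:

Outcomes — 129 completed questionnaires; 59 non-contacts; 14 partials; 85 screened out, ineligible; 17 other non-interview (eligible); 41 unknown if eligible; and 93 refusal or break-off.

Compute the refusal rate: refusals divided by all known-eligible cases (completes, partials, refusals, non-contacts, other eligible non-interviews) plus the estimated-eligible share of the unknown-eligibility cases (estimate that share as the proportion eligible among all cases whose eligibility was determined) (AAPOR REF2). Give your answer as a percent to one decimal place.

Top: 93
Known eligible: 129 + 14 + 93 + 59 + 17 = 312
e = 312 / (312 + 85) = 312 / 397 = 0.7859
Estimated eligible among unknowns: 0.7859 × 41 = 32.22
Denominator: 312 + 32.22 = 344.22
REF2 = 93 / 344.22 = 0.2702

27.0%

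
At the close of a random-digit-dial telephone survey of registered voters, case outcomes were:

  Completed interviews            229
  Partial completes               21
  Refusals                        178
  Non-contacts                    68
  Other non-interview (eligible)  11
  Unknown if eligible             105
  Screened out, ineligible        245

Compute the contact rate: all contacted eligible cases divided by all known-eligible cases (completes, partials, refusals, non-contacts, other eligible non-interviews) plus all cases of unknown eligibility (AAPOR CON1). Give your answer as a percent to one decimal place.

71.7%

Numerator: 229 + 21 + 178 + 11 = 439
Denominator: 229 + 21 + 178 + 68 + 11 + 105 = 612
CON1 = 439 / 612 = 0.7173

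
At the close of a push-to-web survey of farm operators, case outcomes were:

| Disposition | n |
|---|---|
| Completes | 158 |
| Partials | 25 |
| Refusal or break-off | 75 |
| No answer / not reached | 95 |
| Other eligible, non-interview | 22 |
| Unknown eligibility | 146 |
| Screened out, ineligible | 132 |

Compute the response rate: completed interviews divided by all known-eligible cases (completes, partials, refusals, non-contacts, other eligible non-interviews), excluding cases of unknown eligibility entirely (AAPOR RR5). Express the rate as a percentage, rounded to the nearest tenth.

Numerator → 158
Denom → 158 + 25 + 75 + 95 + 22 = 375
RR5 = 158 / 375 = 0.4213

42.1%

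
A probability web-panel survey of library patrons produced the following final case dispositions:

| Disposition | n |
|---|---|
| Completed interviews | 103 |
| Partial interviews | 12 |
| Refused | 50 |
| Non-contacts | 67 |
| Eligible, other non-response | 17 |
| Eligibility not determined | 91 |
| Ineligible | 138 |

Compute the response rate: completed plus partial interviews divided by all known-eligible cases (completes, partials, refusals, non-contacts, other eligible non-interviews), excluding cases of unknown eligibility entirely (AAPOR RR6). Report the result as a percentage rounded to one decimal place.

46.2%

Top = 103 + 12 = 115
Denom = 103 + 12 + 50 + 67 + 17 = 249
RR6 = 115 / 249 = 0.4618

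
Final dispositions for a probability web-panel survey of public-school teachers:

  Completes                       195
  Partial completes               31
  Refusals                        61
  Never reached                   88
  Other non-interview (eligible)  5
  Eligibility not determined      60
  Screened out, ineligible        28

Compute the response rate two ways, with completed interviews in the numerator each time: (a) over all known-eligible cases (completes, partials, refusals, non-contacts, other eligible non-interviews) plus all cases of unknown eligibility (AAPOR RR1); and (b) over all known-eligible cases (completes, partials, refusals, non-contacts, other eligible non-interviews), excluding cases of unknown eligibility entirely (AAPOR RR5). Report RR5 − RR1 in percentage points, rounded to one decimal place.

Num: 195
Base: 195 + 31 + 61 + 88 + 5 + 60 = 440
RR1 = 195 / 440 = 0.4432
Base: 195 + 31 + 61 + 88 + 5 = 380
RR5 = 195 / 380 = 0.5132
Difference = 51.32 − 44.32 = 7.00 percentage points

7.0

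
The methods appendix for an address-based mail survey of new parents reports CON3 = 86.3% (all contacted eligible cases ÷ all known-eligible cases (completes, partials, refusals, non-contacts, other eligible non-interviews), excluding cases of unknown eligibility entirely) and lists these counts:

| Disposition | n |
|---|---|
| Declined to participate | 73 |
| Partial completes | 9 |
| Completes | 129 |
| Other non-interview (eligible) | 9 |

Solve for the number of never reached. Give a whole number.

35

Numerator → 129 + 9 + 73 + 9 = 220
CON3 = 220 / D = 0.863
D = 220 / 0.863 = 254.9
Remaining denominator categories sum to 220
never reached = 254.9 − 220 ≈ 35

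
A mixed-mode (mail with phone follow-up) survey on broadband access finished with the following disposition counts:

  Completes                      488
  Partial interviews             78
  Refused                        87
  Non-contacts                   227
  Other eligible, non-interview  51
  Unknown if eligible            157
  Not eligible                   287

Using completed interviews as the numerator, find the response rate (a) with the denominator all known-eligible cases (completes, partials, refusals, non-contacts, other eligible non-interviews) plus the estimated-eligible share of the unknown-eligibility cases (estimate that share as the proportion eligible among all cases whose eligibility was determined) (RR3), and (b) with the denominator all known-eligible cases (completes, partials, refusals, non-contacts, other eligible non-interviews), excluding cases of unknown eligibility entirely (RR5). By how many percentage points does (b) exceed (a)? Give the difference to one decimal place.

Top = 488
Eligible (known) = 488 + 78 + 87 + 227 + 51 = 931
e = 931 / (931 + 287) = 931 / 1218 = 0.7644
Estimated eligible among unknowns = 0.7644 × 157 = 120.01
Base = 931 + 120.01 = 1051.01
RR3 = 488 / 1051.01 = 0.4643
Base = 488 + 78 + 87 + 227 + 51 = 931
RR5 = 488 / 931 = 0.5242
Difference = 52.42 − 46.43 = 5.99 percentage points

6.0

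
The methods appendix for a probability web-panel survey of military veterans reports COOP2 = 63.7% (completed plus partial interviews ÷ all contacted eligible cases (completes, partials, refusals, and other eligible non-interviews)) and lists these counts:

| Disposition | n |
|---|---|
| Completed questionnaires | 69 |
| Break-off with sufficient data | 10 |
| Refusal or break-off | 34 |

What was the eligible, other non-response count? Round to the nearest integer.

11

Num = 69 + 10 = 79
COOP2 = 79 / D = 0.637
D = 79 / 0.637 = 124.0
Remaining denominator categories sum to 113
eligible, other non-response = 124.0 − 113 ≈ 11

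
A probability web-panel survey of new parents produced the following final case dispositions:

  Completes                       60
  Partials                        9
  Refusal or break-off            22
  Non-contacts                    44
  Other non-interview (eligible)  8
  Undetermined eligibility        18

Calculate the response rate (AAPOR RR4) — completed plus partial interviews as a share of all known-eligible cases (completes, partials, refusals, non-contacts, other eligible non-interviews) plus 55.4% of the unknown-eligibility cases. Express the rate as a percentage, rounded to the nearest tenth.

45.1%

Num = 60 + 9 = 69
Eligible (known) = 60 + 9 + 22 + 44 + 8 = 143
Estimated eligible among unknowns = 0.5540 × 18 = 9.97
Denominator = 143 + 9.97 = 152.97
RR4 = 69 / 152.97 = 0.4511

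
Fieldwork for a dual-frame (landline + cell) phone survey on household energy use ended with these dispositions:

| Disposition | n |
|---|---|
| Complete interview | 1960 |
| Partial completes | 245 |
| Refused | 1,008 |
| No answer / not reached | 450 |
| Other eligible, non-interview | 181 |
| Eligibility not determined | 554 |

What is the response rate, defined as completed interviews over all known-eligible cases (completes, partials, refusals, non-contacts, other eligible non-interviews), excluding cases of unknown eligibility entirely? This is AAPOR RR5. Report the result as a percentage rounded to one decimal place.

51.0%

Num → 1960
Denominator → 1960 + 245 + 1008 + 450 + 181 = 3844
RR5 = 1960 / 3844 = 0.5099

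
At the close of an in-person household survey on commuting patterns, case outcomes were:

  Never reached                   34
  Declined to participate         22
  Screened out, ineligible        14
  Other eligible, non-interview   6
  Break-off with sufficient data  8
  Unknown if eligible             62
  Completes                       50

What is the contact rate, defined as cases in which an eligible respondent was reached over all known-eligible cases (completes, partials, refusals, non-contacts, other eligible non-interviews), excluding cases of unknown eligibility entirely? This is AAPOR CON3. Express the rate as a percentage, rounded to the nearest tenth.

Num: 50 + 8 + 22 + 6 = 86
Denom: 50 + 8 + 22 + 34 + 6 = 120
CON3 = 86 / 120 = 0.7167

71.7%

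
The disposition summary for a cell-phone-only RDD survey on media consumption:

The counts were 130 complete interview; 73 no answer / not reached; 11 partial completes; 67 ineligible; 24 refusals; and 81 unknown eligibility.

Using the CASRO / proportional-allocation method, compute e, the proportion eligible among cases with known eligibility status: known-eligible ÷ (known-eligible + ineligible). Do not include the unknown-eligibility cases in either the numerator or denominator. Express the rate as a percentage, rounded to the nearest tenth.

78.0%

Known eligible → 130 + 11 + 24 + 73 = 238
e = 238 / (238 + 67) = 238 / 305 = 0.7803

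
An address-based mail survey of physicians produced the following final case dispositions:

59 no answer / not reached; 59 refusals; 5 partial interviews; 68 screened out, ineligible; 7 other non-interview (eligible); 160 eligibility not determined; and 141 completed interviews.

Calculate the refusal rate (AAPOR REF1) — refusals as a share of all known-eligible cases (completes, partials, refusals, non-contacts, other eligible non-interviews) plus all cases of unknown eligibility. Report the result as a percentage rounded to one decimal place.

13.7%

Num: 59
Denominator: 141 + 5 + 59 + 59 + 7 + 160 = 431
REF1 = 59 / 431 = 0.1369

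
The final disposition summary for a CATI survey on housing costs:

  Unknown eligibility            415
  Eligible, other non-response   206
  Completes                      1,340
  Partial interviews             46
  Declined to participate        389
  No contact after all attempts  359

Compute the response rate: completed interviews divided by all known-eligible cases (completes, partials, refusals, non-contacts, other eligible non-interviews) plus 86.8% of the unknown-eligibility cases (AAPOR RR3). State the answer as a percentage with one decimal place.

Numerator = 1340
Eligible (known) = 1340 + 46 + 389 + 359 + 206 = 2340
Eligible share of unknowns = 0.8680 × 415 = 360.22
Denom = 2340 + 360.22 = 2700.22
RR3 = 1340 / 2700.22 = 0.4963

49.6%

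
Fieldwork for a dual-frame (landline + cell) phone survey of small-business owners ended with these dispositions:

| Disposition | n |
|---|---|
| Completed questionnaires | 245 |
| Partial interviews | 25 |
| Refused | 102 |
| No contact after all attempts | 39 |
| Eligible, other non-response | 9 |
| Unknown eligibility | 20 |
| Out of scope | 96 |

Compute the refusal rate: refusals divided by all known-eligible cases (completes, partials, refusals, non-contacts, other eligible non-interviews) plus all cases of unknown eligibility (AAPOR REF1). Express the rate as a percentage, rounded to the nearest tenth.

23.2%

Num = 102
Denom = 245 + 25 + 102 + 39 + 9 + 20 = 440
REF1 = 102 / 440 = 0.2318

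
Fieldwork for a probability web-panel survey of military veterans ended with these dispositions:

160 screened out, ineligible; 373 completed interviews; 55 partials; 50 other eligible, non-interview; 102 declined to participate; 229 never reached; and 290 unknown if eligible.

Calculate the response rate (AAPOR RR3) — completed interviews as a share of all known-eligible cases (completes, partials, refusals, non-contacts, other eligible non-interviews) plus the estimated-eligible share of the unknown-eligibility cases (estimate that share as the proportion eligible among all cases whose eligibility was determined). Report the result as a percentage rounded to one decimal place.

35.5%

Numerator = 373
Eligible (known) = 373 + 55 + 102 + 229 + 50 = 809
e = 809 / (809 + 160) = 809 / 969 = 0.8349
e × U = 0.8349 × 290 = 242.12
Base = 809 + 242.12 = 1051.12
RR3 = 373 / 1051.12 = 0.3549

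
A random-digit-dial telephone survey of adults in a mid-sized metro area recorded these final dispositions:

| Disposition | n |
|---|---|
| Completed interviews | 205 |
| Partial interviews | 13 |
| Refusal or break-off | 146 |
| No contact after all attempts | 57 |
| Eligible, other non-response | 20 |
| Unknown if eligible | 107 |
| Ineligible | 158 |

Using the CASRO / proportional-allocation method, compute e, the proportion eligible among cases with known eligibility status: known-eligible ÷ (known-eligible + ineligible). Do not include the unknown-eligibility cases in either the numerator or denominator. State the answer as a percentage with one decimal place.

73.6%

Eligible (known) → 205 + 13 + 146 + 57 + 20 = 441
e = 441 / (441 + 158) = 441 / 599 = 0.7362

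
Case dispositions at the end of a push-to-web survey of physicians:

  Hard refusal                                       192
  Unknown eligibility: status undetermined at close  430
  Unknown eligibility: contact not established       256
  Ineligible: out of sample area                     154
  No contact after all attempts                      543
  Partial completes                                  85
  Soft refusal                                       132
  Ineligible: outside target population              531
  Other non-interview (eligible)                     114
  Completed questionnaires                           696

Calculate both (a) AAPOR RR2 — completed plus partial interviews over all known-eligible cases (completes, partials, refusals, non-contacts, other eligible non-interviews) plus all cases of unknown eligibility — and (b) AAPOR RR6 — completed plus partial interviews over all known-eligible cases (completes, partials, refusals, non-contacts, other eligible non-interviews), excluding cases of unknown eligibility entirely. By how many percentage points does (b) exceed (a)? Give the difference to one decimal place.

12.4

Refusals = 192 + 132 = 324
Undetermined eligibility = 256 + 430 = 686
Not eligible = 531 + 154 = 685
Num → 696 + 85 = 781
Base → 696 + 85 + 324 + 543 + 114 + 686 = 2448
RR2 = 781 / 2448 = 0.3190
Base → 696 + 85 + 324 + 543 + 114 = 1762
RR6 = 781 / 1762 = 0.4432
Difference = 44.32 − 31.90 = 12.42 percentage points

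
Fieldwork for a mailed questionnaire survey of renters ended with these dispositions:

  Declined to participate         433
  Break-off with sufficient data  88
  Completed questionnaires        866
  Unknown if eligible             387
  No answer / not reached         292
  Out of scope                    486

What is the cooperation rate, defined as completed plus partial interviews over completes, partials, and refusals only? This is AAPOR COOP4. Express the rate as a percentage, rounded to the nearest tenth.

68.8%

Top → 866 + 88 = 954
Denominator → 866 + 88 + 433 = 1387
COOP4 = 954 / 1387 = 0.6878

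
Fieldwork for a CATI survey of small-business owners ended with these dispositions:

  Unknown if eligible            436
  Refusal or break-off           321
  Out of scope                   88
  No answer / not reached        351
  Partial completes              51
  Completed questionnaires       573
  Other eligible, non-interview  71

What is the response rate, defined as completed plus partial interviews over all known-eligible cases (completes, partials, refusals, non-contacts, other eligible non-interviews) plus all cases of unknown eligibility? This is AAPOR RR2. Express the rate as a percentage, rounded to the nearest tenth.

Num: 573 + 51 = 624
Base: 573 + 51 + 321 + 351 + 71 + 436 = 1803
RR2 = 624 / 1803 = 0.3461

34.6%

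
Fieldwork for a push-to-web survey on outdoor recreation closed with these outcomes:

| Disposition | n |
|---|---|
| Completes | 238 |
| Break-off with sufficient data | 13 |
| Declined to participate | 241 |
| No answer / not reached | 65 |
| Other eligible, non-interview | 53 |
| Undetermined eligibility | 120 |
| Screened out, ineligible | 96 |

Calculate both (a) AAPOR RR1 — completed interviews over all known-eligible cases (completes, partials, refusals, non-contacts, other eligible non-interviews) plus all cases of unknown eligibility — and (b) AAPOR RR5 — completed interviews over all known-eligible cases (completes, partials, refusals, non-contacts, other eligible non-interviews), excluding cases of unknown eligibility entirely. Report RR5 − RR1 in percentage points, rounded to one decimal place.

6.4

Num: 238
Denom: 238 + 13 + 241 + 65 + 53 + 120 = 730
RR1 = 238 / 730 = 0.3260
Denom: 238 + 13 + 241 + 65 + 53 = 610
RR5 = 238 / 610 = 0.3902
Difference = 39.02 − 32.60 = 6.42 percentage points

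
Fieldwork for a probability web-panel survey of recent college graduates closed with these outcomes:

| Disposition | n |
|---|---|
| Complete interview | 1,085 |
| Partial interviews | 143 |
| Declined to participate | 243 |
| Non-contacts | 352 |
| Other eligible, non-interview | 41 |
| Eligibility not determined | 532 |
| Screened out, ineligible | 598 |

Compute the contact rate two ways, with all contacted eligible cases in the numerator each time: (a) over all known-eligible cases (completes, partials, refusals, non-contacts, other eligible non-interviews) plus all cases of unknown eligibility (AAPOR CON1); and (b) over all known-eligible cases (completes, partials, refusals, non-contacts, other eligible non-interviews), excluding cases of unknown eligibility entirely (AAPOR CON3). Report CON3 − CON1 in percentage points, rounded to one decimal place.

Top → 1085 + 143 + 243 + 41 = 1512
Denominator → 1085 + 143 + 243 + 352 + 41 + 532 = 2396
CON1 = 1512 / 2396 = 0.6311
Denominator → 1085 + 143 + 243 + 352 + 41 = 1864
CON3 = 1512 / 1864 = 0.8112
Difference = 81.12 − 63.11 = 18.01 percentage points

18.0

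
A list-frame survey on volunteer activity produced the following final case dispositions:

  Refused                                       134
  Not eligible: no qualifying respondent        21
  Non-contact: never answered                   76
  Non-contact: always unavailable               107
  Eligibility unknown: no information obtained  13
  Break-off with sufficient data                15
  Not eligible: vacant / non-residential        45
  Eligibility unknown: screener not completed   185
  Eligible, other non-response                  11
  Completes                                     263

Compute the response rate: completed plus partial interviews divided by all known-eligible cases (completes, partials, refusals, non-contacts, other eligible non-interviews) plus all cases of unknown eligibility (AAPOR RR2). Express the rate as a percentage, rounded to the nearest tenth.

No answer / not reached = 76 + 107 = 183
Eligibility not determined = 185 + 13 = 198
Not eligible = 21 + 45 = 66
Num → 263 + 15 = 278
Base → 263 + 15 + 134 + 183 + 11 + 198 = 804
RR2 = 278 / 804 = 0.3458

34.6%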